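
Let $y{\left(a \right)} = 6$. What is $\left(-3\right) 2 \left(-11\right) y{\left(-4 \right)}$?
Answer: $396$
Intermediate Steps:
$\left(-3\right) 2 \left(-11\right) y{\left(-4 \right)} = \left(-3\right) 2 \left(-11\right) 6 = \left(-6\right) \left(-11\right) 6 = 66 \cdot 6 = 396$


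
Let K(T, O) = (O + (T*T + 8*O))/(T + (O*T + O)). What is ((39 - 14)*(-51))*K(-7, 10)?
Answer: 177225/67 ≈ 2645.1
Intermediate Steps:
K(T, O) = (T² + 9*O)/(O + T + O*T) (K(T, O) = (O + (T² + 8*O))/(T + (O + O*T)) = (T² + 9*O)/(O + T + O*T))
((39 - 14)*(-51))*K(-7, 10) = ((39 - 14)*(-51))*(((-7)² + 9*10)/(10 - 7 + 10*(-7))) = (25*(-51))*((49 + 90)/(10 - 7 - 70)) = -1275*139/(-67) = -(-1275)*139/67 = -1275*(-139/67) = 177225/67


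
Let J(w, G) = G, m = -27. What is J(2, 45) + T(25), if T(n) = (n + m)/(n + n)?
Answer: 1124/25 ≈ 44.960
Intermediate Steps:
T(n) = (-27 + n)/(2*n) (T(n) = (n - 27)/(n + n) = (-27 + n)/((2*n)) = (-27 + n)*(1/(2*n)) = (-27 + n)/(2*n))
J(2, 45) + T(25) = 45 + (½)*(-27 + 25)/25 = 45 + (½)*(1/25)*(-2) = 45 - 1/25 = 1124/25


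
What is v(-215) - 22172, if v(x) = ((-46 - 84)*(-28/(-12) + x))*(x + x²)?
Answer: 3816002884/3 ≈ 1.2720e+9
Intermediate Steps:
v(x) = (-910/3 - 130*x)*(x + x²) (v(x) = (-130*(-28*(-1/12) + x))*(x + x²) = (-130*(7/3 + x))*(x + x²) = (-910/3 - 130*x)*(x + x²))
v(-215) - 22172 = -130/3*(-215)*(7 + 3*(-215)² + 10*(-215)) - 22172 = -130/3*(-215)*(7 + 3*46225 - 2150) - 22172 = -130/3*(-215)*(7 + 138675 - 2150) - 22172 = -130/3*(-215)*136532 - 22172 = 3816069400/3 - 22172 = 3816002884/3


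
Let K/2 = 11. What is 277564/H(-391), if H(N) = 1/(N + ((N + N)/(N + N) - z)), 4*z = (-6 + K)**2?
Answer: -126014056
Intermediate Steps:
K = 22 (K = 2*11 = 22)
z = 64 (z = (-6 + 22)**2/4 = (1/4)*16**2 = (1/4)*256 = 64)
H(N) = 1/(-63 + N) (H(N) = 1/(N + ((N + N)/(N + N) - 1*64)) = 1/(N + ((2*N)/((2*N)) - 64)) = 1/(N + ((2*N)*(1/(2*N)) - 64)) = 1/(N + (1 - 64)) = 1/(N - 63) = 1/(-63 + N))
277564/H(-391) = 277564/(1/(-63 - 391)) = 277564/(1/(-454)) = 277564/(-1/454) = 277564*(-454) = -126014056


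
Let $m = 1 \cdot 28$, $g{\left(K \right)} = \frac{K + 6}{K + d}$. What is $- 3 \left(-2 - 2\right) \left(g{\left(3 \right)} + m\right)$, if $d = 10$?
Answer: $\frac{4476}{13} \approx 344.31$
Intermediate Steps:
$g{\left(K \right)} = \frac{6 + K}{10 + K}$ ($g{\left(K \right)} = \frac{K + 6}{K + 10} = \frac{6 + K}{10 + K}$)
$m = 28$
$- 3 \left(-2 - 2\right) \left(g{\left(3 \right)} + m\right) = - 3 \left(-2 - 2\right) \left(\frac{6 + 3}{10 + 3} + 28\right) = \left(-3\right) \left(-4\right) \left(\frac{1}{13} \cdot 9 + 28\right) = 12 \left(\frac{1}{13} \cdot 9 + 28\right) = 12 \left(\frac{9}{13} + 28\right) = 12 \cdot \frac{373}{13} = \frac{4476}{13}$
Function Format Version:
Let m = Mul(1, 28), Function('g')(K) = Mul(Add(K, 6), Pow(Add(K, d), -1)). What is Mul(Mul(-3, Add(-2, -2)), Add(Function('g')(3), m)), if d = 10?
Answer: Rational(4476, 13) ≈ 344.31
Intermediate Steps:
Function('g')(K) = Mul(Pow(Add(10, K), -1), Add(6, K)) (Function('g')(K) = Mul(Add(K, 6), Pow(Add(K, 10), -1)) = Mul(Add(6, K), Pow(Add(10, K), -1)) = Mul(Pow(Add(10, K), -1), Add(6, K)))
m = 28
Mul(Mul(-3, Add(-2, -2)), Add(Function('g')(3), m)) = Mul(Mul(-3, Add(-2, -2)), Add(Mul(Pow(Add(10, 3), -1), Add(6, 3)), 28)) = Mul(Mul(-3, -4), Add(Mul(Pow(13, -1), 9), 28)) = Mul(12, Add(Mul(Rational(1, 13), 9), 28)) = Mul(12, Add(Rational(9, 13), 28)) = Mul(12, Rational(373, 13)) = Rational(4476, 13)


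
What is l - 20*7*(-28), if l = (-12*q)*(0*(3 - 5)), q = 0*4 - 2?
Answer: 3920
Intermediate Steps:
q = -2 (q = 0 - 2 = -2)
l = 0 (l = (-12*(-2))*(0*(3 - 5)) = 24*(0*(-2)) = 24*0 = 0)
l - 20*7*(-28) = 0 - 20*7*(-28) = 0 - 140*(-28) = 0 - 1*(-3920) = 0 + 3920 = 3920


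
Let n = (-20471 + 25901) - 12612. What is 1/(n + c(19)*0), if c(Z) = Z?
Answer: -1/7182 ≈ -0.00013924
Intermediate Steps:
n = -7182 (n = 5430 - 12612 = -7182)
1/(n + c(19)*0) = 1/(-7182 + 19*0) = 1/(-7182 + 0) = 1/(-7182) = -1/7182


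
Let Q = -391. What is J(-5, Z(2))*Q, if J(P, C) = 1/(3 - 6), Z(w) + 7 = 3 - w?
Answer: 391/3 ≈ 130.33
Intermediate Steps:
Z(w) = -4 - w (Z(w) = -7 + (3 - w) = -4 - w)
J(P, C) = -⅓ (J(P, C) = 1/(-3) = -⅓)
J(-5, Z(2))*Q = -⅓*(-391) = 391/3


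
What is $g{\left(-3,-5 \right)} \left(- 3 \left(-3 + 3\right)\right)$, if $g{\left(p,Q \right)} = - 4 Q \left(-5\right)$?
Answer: $0$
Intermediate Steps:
$g{\left(p,Q \right)} = 20 Q$
$g{\left(-3,-5 \right)} \left(- 3 \left(-3 + 3\right)\right) = 20 \left(-5\right) \left(- 3 \left(-3 + 3\right)\right) = - 100 \left(\left(-3\right) 0\right) = \left(-100\right) 0 = 0$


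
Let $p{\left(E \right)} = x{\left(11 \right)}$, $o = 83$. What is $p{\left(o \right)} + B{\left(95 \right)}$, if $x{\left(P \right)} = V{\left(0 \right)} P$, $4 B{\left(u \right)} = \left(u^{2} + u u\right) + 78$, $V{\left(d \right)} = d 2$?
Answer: $4532$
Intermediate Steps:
$V{\left(d \right)} = 2 d$
$B{\left(u \right)} = \frac{39}{2} + \frac{u^{2}}{2}$ ($B{\left(u \right)} = \frac{\left(u^{2} + u u\right) + 78}{4} = \frac{\left(u^{2} + u^{2}\right) + 78}{4} = \frac{2 u^{2} + 78}{4} = \frac{78 + 2 u^{2}}{4} = \frac{39}{2} + \frac{u^{2}}{2}$)
$x{\left(P \right)} = 0$ ($x{\left(P \right)} = 2 \cdot 0 P = 0 P = 0$)
$p{\left(E \right)} = 0$
$p{\left(o \right)} + B{\left(95 \right)} = 0 + \left(\frac{39}{2} + \frac{95^{2}}{2}\right) = 0 + \left(\frac{39}{2} + \frac{1}{2} \cdot 9025\right) = 0 + \left(\frac{39}{2} + \frac{9025}{2}\right) = 0 + 4532 = 4532$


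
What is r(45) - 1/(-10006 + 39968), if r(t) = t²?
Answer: 60673049/29962 ≈ 2025.0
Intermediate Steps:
r(45) - 1/(-10006 + 39968) = 45² - 1/(-10006 + 39968) = 2025 - 1/29962 = 60673049/29962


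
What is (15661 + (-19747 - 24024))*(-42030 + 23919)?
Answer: 509100210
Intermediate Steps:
(15661 + (-19747 - 24024))*(-42030 + 23919) = (15661 - 43771)*(-18111) = -28110*(-18111) = 509100210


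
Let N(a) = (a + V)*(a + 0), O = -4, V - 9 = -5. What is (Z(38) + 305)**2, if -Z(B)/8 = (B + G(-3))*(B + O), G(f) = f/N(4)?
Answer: 400440121/4 ≈ 1.0011e+8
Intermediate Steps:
V = 4 (V = 9 - 5 = 4)
N(a) = a*(4 + a) (N(a) = (a + 4)*(a + 0) = (4 + a)*a = a*(4 + a))
G(f) = f/32 (G(f) = f/((4*(4 + 4))) = f/((4*8)) = f/32)
Z(B) = -8*(-4 + B)*(-3/32 + B) (Z(B) = -8*(B + (1/32)*(-3))*(B - 4) = -8*(B - 3/32)*(-4 + B) = -8*(-3/32 + B)*(-4 + B) = -8*(-4 + B)*(-3/32 + B))
(Z(38) + 305)**2 = ((-3 - 8*38**2 + (131/4)*38) + 305)**2 = ((-3 - 8*1444 + 2489/2) + 305)**2 = ((-3 - 11552 + 2489/2) + 305)**2 = (-20621/2 + 305)**2 = (-20011/2)**2 = 400440121/4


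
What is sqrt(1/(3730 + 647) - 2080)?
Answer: I*sqrt(39848903943)/4377 ≈ 45.607*I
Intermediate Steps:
sqrt(1/(3730 + 647) - 2080) = sqrt(1/4377 - 2080) = sqrt(-9104159/4377) = I*sqrt(39848903943)/4377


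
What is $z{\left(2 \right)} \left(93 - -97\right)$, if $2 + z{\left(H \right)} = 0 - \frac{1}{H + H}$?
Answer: $- \frac{855}{2} \approx -427.5$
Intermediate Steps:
$z{\left(H \right)} = -2 - \frac{1}{2 H}$ ($z{\left(H \right)} = -2 - \frac{1}{H + H} = -2 + \left(0 - \frac{1}{2 H}\right) = -2 - \frac{1}{2 H}$)
$z{\left(2 \right)} \left(93 - -97\right) = \left(-2 - \frac{1}{2 \cdot 2}\right) \left(93 - -97\right) = \left(-2 - \frac{1}{4}\right) \left(93 + 97\right) = \left(-2 - \frac{1}{4}\right) 190 = \left(- \frac{9}{4}\right) 190 = - \frac{855}{2}$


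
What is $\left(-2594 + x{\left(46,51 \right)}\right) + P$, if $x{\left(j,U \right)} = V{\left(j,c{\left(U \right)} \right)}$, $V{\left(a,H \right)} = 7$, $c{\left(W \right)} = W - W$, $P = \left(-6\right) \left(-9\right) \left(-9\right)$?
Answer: $-3073$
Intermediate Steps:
$P = -486$ ($P = 54 \left(-9\right) = -486$)
$c{\left(W \right)} = 0$
$x{\left(j,U \right)} = 7$
$\left(-2594 + x{\left(46,51 \right)}\right) + P = \left(-2594 + 7\right) - 486 = -2587 - 486 = -3073$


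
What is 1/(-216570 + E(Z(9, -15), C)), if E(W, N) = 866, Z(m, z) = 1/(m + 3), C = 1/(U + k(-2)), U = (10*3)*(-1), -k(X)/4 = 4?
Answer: -1/215704 ≈ -4.6360e-6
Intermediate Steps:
k(X) = -16 (k(X) = -4*4 = -16)
U = -30 (U = 30*(-1) = -30)
C = -1/46 (C = 1/(-30 - 16) = 1/(-46) = -1/46 ≈ -0.021739)
Z(m, z) = 1/(3 + m)
1/(-216570 + E(Z(9, -15), C)) = 1/(-216570 + 866) = 1/(-215704) = -1/215704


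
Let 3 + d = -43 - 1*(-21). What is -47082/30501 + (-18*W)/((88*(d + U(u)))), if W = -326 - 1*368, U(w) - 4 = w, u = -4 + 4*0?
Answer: -40383241/5591850 ≈ -7.2218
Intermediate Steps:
u = -4 (u = -4 + 0 = -4)
d = -25 (d = -3 + (-43 - 1*(-21)) = -3 + (-43 + 21) = -3 - 22 = -25)
U(w) = 4 + w
W = -694 (W = -326 - 368 = -694)
-47082/30501 + (-18*W)/((88*(d + U(u)))) = -47082/30501 + (-18*(-694))/((88*(-25 + (4 - 4)))) = -47082*1/30501 + 12492/((88*(-25 + 0))) = -15694/10167 + 12492/((88*(-25))) = -15694/10167 + 12492/(-2200) = -15694/10167 + 12492*(-1/2200) = -15694/10167 - 3123/550 = -40383241/5591850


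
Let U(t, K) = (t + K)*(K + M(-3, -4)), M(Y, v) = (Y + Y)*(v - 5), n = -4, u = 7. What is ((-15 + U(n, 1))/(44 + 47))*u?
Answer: -180/13 ≈ -13.846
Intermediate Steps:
M(Y, v) = 2*Y*(-5 + v) (M(Y, v) = (2*Y)*(-5 + v) = 2*Y*(-5 + v))
U(t, K) = (54 + K)*(K + t) (U(t, K) = (t + K)*(K + 2*(-3)*(-5 - 4)) = (K + t)*(K + 2*(-3)*(-9)) = (K + t)*(K + 54) = (K + t)*(54 + K) = (54 + K)*(K + t))
((-15 + U(n, 1))/(44 + 47))*u = ((-15 + (1² + 54*1 + 54*(-4) + 1*(-4)))/(44 + 47))*7 = ((-15 + (1 + 54 - 216 - 4))/91)*7 = ((-15 - 165)*(1/91))*7 = -180*1/91*7 = -180/91*7 = -180/13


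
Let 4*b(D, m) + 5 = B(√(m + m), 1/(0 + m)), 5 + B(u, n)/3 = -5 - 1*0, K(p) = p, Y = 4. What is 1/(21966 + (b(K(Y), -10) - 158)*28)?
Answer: 1/17297 ≈ 5.7813e-5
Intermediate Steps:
B(u, n) = -30 (B(u, n) = -15 + 3*(-5 - 1*0) = -15 + 3*(-5 + 0) = -15 + 3*(-5) = -15 - 15 = -30)
b(D, m) = -35/4 (b(D, m) = -5/4 + (¼)*(-30) = -5/4 - 15/2 = -35/4)
1/(21966 + (b(K(Y), -10) - 158)*28) = 1/(21966 + (-35/4 - 158)*28) = 1/(21966 - 667/4*28) = 1/(21966 - 4669) = 1/17297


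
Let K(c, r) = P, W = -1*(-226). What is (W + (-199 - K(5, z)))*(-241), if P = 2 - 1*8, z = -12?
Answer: -7953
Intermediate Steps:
W = 226
P = -6 (P = 2 - 8 = -6)
K(c, r) = -6
(W + (-199 - K(5, z)))*(-241) = (226 + (-199 - 1*(-6)))*(-241) = (226 + (-199 + 6))*(-241) = (226 - 193)*(-241) = 33*(-241) = -7953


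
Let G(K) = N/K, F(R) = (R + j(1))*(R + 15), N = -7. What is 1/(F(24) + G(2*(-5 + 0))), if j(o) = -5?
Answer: 10/7417 ≈ 0.0013483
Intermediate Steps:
F(R) = (-5 + R)*(15 + R) (F(R) = (R - 5)*(R + 15) = (-5 + R)*(15 + R))
G(K) = -7/K
1/(F(24) + G(2*(-5 + 0))) = 1/((-75 + 24² + 10*24) - 7*1/(2*(-5 + 0))) = 1/((-75 + 576 + 240) - 7/(2*(-5))) = 1/(741 - 7/(-10)) = 1/(741 - 7*(-⅒)) = 1/(741 + 7/10) = 1/(7417/10) = 10/7417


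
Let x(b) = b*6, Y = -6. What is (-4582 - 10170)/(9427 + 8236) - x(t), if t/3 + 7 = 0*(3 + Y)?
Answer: 2210786/17663 ≈ 125.16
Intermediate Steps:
t = -21 (t = -21 + 3*(0*(3 - 6)) = -21 + 3*(0*(-3)) = -21 + 3*0 = -21 + 0 = -21)
x(b) = 6*b
(-4582 - 10170)/(9427 + 8236) - x(t) = (-4582 - 10170)/(9427 + 8236) - 6*(-21) = -14752/17663 - 1*(-126) = -14752*1/17663 + 126 = -14752/17663 + 126 = 2210786/17663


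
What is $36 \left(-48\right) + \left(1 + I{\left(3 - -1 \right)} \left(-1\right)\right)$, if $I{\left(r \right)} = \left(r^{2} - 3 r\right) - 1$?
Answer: $-1730$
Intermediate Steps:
$I{\left(r \right)} = -1 + r^{2} - 3 r$
$36 \left(-48\right) + \left(1 + I{\left(3 - -1 \right)} \left(-1\right)\right) = 36 \left(-48\right) + \left(1 + \left(-1 + \left(3 - -1\right)^{2} - 3 \left(3 - -1\right)\right) \left(-1\right)\right) = -1728 + \left(1 + \left(-1 + \left(3 + 1\right)^{2} - 3 \left(3 + 1\right)\right) \left(-1\right)\right) = -1728 + \left(1 + \left(-1 + 4^{2} - 12\right) \left(-1\right)\right) = -1728 + \left(1 + \left(-1 + 16 - 12\right) \left(-1\right)\right) = -1728 + \left(1 + 3 \left(-1\right)\right) = -1728 + \left(1 - 3\right) = -1728 - 2 = -1730$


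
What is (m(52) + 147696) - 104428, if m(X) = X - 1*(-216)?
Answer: 43536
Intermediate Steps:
m(X) = 216 + X (m(X) = X + 216 = 216 + X)
(m(52) + 147696) - 104428 = ((216 + 52) + 147696) - 104428 = (268 + 147696) - 104428 = 147964 - 104428 = 43536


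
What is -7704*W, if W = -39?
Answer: 300456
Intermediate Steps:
-7704*W = -7704*(-39) = 300456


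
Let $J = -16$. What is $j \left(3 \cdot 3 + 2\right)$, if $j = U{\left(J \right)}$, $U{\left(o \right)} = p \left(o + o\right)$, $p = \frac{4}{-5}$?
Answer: $\frac{1408}{5} \approx 281.6$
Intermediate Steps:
$p = - \frac{4}{5}$ ($p = 4 \left(- \frac{1}{5}\right) = - \frac{4}{5} \approx -0.8$)
$U{\left(o \right)} = - \frac{8 o}{5}$ ($U{\left(o \right)} = - \frac{4 \left(o + o\right)}{5} = - \frac{4 \cdot 2 o}{5} = - \frac{8 o}{5}$)
$j = \frac{128}{5}$ ($j = \left(- \frac{8}{5}\right) \left(-16\right) = \frac{128}{5} \approx 25.6$)
$j \left(3 \cdot 3 + 2\right) = \frac{128 \left(3 \cdot 3 + 2\right)}{5} = \frac{128 \left(9 + 2\right)}{5} = \frac{128}{5} \cdot 11 = \frac{1408}{5}$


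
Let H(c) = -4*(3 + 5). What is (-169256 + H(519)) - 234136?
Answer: -403424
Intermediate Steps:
H(c) = -32 (H(c) = -4*8 = -32)
(-169256 + H(519)) - 234136 = (-169256 - 32) - 234136 = -169288 - 234136 = -403424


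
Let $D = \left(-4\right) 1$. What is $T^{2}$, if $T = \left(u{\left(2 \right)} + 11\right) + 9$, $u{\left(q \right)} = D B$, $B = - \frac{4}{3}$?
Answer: $\frac{5776}{9} \approx 641.78$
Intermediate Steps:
$D = -4$
$B = - \frac{4}{3}$ ($B = \left(-4\right) \frac{1}{3} = - \frac{4}{3} \approx -1.3333$)
$u{\left(q \right)} = \frac{16}{3}$ ($u{\left(q \right)} = \left(-4\right) \left(- \frac{4}{3}\right) = \frac{16}{3}$)
$T = \frac{76}{3}$ ($T = \left(\frac{16}{3} + 11\right) + 9 = \frac{49}{3} + 9 = \frac{76}{3} \approx 25.333$)
$T^{2} = \left(\frac{76}{3}\right)^{2} = \frac{5776}{9}$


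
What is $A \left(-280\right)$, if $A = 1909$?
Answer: $-534520$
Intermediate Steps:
$A \left(-280\right) = 1909 \left(-280\right) = -534520$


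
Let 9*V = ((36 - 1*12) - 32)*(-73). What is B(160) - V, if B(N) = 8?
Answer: -512/9 ≈ -56.889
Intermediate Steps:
V = 584/9 (V = (((36 - 1*12) - 32)*(-73))/9 = (((36 - 12) - 32)*(-73))/9 = ((24 - 32)*(-73))/9 = (-8*(-73))/9 = (⅑)*584 = 584/9 ≈ 64.889)
B(160) - V = 8 - 1*584/9 = 8 - 584/9 = -512/9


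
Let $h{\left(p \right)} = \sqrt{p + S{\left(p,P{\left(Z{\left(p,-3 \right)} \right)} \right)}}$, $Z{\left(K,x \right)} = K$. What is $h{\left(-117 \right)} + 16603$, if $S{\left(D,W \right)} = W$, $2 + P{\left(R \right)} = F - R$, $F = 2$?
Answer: $16603$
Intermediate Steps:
$P{\left(R \right)} = - R$ ($P{\left(R \right)} = -2 - \left(-2 + R\right) = - R$)
$h{\left(p \right)} = 0$ ($h{\left(p \right)} = \sqrt{p - p} = \sqrt{0} = 0$)
$h{\left(-117 \right)} + 16603 = 0 + 16603 = 16603$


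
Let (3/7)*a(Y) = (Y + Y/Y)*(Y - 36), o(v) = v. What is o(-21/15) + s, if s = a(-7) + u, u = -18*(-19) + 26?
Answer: 4843/5 ≈ 968.60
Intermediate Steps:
a(Y) = 7*(1 + Y)*(-36 + Y)/3 (a(Y) = 7*((Y + Y/Y)*(Y - 36))/3 = 7*((Y + 1)*(-36 + Y))/3 = 7*((1 + Y)*(-36 + Y))/3 = 7*(1 + Y)*(-36 + Y)/3)
u = 368 (u = 342 + 26 = 368)
s = 970 (s = (-84 - 245/3*(-7) + (7/3)*(-7)²) + 368 = (-84 + 1715/3 + (7/3)*49) + 368 = (-84 + 1715/3 + 343/3) + 368 = 602 + 368 = 970)
o(-21/15) + s = -21/15 + 970 = -21*1/15 + 970 = -7/5 + 970 = 4843/5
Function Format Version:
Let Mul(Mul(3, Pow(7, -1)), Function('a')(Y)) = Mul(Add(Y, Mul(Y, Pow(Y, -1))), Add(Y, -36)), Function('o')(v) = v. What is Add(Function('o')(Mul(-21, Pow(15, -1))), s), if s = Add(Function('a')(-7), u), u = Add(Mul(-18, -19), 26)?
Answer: Rational(4843, 5) ≈ 968.60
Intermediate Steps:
Function('a')(Y) = Mul(Rational(7, 3), Add(1, Y), Add(-36, Y)) (Function('a')(Y) = Mul(Rational(7, 3), Mul(Add(Y, Mul(Y, Pow(Y, -1))), Add(Y, -36))) = Mul(Rational(7, 3), Mul(Add(Y, 1), Add(-36, Y))) = Mul(Rational(7, 3), Mul(Add(1, Y), Add(-36, Y))) = Mul(Rational(7, 3), Add(1, Y), Add(-36, Y)))
u = 368 (u = Add(342, 26) = 368)
s = 970 (s = Add(Add(-84, Mul(Rational(-245, 3), -7), Mul(Rational(7, 3), Pow(-7, 2))), 368) = Add(Add(-84, Rational(1715, 3), Mul(Rational(7, 3), 49)), 368) = Add(Add(-84, Rational(1715, 3), Rational(343, 3)), 368) = Add(602, 368) = 970)
Add(Function('o')(Mul(-21, Pow(15, -1))), s) = Add(Mul(-21, Pow(15, -1)), 970) = Add(Mul(-21, Rational(1, 15)), 970) = Add(Rational(-7, 5), 970) = Rational(4843, 5)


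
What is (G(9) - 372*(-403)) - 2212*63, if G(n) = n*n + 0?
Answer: 10641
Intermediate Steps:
G(n) = n² (G(n) = n² + 0 = n²)
(G(9) - 372*(-403)) - 2212*63 = (9² - 372*(-403)) - 2212*63 = (81 + 149916) - 1*139356 = 149997 - 139356 = 10641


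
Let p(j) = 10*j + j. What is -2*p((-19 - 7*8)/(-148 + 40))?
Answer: -275/18 ≈ -15.278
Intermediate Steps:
p(j) = 11*j
-2*p((-19 - 7*8)/(-148 + 40)) = -22*(-19 - 7*8)/(-148 + 40) = -22*(-19 - 56)/(-108) = -22*(-75*(-1/108)) = -22*25/36 = -2*275/36 = -275/18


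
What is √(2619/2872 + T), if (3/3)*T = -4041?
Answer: 3*I*√925672166/1436 ≈ 63.562*I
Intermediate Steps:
T = -4041
√(2619/2872 + T) = √(2619/2872 - 4041) = √(-11603133/2872) = 3*I*√925672166/1436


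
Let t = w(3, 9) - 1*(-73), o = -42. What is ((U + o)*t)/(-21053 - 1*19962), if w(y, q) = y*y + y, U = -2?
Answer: 748/8203 ≈ 0.091186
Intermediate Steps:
w(y, q) = y + y² (w(y, q) = y² + y = y + y²)
t = 85 (t = 3*(1 + 3) - 1*(-73) = 3*4 + 73 = 12 + 73 = 85)
((U + o)*t)/(-21053 - 1*19962) = ((-2 - 42)*85)/(-21053 - 1*19962) = (-44*85)/(-21053 - 19962) = -3740/(-41015) = -3740*(-1/41015) = 748/8203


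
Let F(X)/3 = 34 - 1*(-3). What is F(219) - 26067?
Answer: -25956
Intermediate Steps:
F(X) = 111 (F(X) = 3*(34 - 1*(-3)) = 3*(34 + 3) = 3*37 = 111)
F(219) - 26067 = 111 - 26067 = -25956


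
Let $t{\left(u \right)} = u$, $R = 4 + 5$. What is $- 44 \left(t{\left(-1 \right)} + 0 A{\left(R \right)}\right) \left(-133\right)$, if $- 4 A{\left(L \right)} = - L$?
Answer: $-5852$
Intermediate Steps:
$R = 9$
$A{\left(L \right)} = \frac{L}{4}$ ($A{\left(L \right)} = - \frac{\left(-1\right) L}{4} = \frac{L}{4}$)
$- 44 \left(t{\left(-1 \right)} + 0 A{\left(R \right)}\right) \left(-133\right) = - 44 \left(-1 + 0 \cdot \frac{1}{4} \cdot 9\right) \left(-133\right) = - 44 \left(-1 + 0 \cdot \frac{9}{4}\right) \left(-133\right) = - 44 \left(-1 + 0\right) \left(-133\right) = \left(-44\right) \left(-1\right) \left(-133\right) = 44 \left(-133\right) = -5852$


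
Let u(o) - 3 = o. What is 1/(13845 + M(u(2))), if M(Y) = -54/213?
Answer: 71/982977 ≈ 7.2230e-5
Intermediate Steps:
u(o) = 3 + o
M(Y) = -18/71 (M(Y) = -54*1/213 = -18/71)
1/(13845 + M(u(2))) = 1/(13845 - 18/71) = 1/(982977/71) = 71/982977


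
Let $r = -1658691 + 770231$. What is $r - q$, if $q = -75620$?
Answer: $-812840$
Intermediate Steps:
$r = -888460$
$r - q = -888460 - -75620 = -888460 + 75620 = -812840$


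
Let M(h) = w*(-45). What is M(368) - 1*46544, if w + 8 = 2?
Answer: -46274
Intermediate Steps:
w = -6 (w = -8 + 2 = -6)
M(h) = 270 (M(h) = -6*(-45) = 270)
M(368) - 1*46544 = 270 - 1*46544 = 270 - 46544 = -46274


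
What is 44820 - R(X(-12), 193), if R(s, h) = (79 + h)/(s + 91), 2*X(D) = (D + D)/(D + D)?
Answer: 8201516/183 ≈ 44817.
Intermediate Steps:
X(D) = ½ (X(D) = ((D + D)/(D + D))/2 = ((2*D)/((2*D)))/2 = ((2*D)*(1/(2*D)))/2 = (½)*1 = ½)
R(s, h) = (79 + h)/(91 + s)
44820 - R(X(-12), 193) = 44820 - (79 + 193)/(91 + ½) = 44820 - 272/183/2 = 44820 - 2*272/183 = 44820 - 1*544/183 = 44820 - 544/183 = 8201516/183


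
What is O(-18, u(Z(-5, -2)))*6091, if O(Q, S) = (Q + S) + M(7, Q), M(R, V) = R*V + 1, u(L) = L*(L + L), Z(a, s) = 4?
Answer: -676101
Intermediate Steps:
u(L) = 2*L**2 (u(L) = L*(2*L) = 2*L**2)
M(R, V) = 1 + R*V
O(Q, S) = 1 + S + 8*Q (O(Q, S) = (Q + S) + (1 + 7*Q) = 1 + S + 8*Q)
O(-18, u(Z(-5, -2)))*6091 = (1 + 2*4**2 + 8*(-18))*6091 = (1 + 2*16 - 144)*6091 = (1 + 32 - 144)*6091 = -111*6091 = -676101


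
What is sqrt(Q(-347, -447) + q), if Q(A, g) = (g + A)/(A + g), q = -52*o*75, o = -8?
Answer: sqrt(31201) ≈ 176.64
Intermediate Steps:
q = 31200 (q = -52*(-8)*75 = 416*75 = 31200)
Q(A, g) = 1 (Q(A, g) = (A + g)/(A + g) = 1)
sqrt(Q(-347, -447) + q) = sqrt(1 + 31200) = sqrt(31201)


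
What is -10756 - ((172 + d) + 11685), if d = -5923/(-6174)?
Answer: -139618585/6174 ≈ -22614.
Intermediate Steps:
d = 5923/6174 (d = -5923*(-1/6174) = 5923/6174 ≈ 0.95935)
-10756 - ((172 + d) + 11685) = -10756 - ((172 + 5923/6174) + 11685) = -10756 - (1067851/6174 + 11685) = -10756 - 1*73211041/6174 = -10756 - 73211041/6174 = -139618585/6174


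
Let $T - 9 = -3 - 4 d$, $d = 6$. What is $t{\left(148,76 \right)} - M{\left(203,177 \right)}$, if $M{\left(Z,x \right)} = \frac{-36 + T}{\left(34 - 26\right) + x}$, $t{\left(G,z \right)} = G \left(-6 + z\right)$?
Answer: $\frac{1916654}{185} \approx 10360.0$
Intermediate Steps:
$T = -18$ ($T = 9 - 27 = -18$)
$M{\left(Z,x \right)} = - \frac{54}{8 + x}$ ($M{\left(Z,x \right)} = \frac{-36 - 18}{\left(34 - 26\right) + x} = - \frac{54}{\left(34 - 26\right) + x} = - \frac{54}{8 + x}$)
$t{\left(148,76 \right)} - M{\left(203,177 \right)} = 148 \left(-6 + 76\right) - - \frac{54}{8 + 177} = 148 \cdot 70 - - \frac{54}{185} = 10360 - \left(-54\right) \frac{1}{185} = 10360 - - \frac{54}{185} = 10360 + \frac{54}{185} = \frac{1916654}{185}$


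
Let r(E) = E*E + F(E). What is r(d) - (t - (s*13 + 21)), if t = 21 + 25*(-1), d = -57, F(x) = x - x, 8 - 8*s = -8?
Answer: 3300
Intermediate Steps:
s = 2 (s = 1 - 1/8*(-8) = 1 + 1 = 2)
F(x) = 0
t = -4 (t = 21 - 25 = -4)
r(E) = E**2 (r(E) = E*E + 0 = E**2 + 0 = E**2)
r(d) - (t - (s*13 + 21)) = (-57)**2 - (-4 - (2*13 + 21)) = 3249 - (-4 - (26 + 21)) = 3249 - (-4 - 1*47) = 3249 - (-4 - 47) = 3249 - 1*(-51) = 3249 + 51 = 3300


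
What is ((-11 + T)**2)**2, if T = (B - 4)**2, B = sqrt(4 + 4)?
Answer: 809873 - 566592*sqrt(2) ≈ 8590.9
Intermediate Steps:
B = 2*sqrt(2) (B = sqrt(8) = 2*sqrt(2) ≈ 2.8284)
T = (-4 + 2*sqrt(2))**2 (T = (2*sqrt(2) - 4)**2 = (-4 + 2*sqrt(2))**2 ≈ 1.3726)
((-11 + T)**2)**2 = ((-11 + (24 - 16*sqrt(2)))**2)**2 = ((13 - 16*sqrt(2))**2)**2 = (13 - 16*sqrt(2))**4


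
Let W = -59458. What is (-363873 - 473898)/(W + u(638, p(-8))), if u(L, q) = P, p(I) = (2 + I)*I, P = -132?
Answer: 837771/59590 ≈ 14.059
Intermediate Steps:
p(I) = I*(2 + I)
u(L, q) = -132
(-363873 - 473898)/(W + u(638, p(-8))) = (-363873 - 473898)/(-59458 - 132) = -837771/(-59590) = -837771*(-1/59590) = 837771/59590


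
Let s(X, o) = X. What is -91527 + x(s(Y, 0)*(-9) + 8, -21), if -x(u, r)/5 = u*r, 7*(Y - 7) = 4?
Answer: -97842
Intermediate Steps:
Y = 53/7 (Y = 7 + (1/7)*4 = 7 + 4/7 = 53/7 ≈ 7.5714)
x(u, r) = -5*r*u (x(u, r) = -5*u*r = -5*r*u)
-91527 + x(s(Y, 0)*(-9) + 8, -21) = -91527 - 5*(-21)*((53/7)*(-9) + 8) = -91527 - 5*(-21)*(-477/7 + 8) = -91527 - 5*(-21)*(-421/7) = -91527 - 6315 = -97842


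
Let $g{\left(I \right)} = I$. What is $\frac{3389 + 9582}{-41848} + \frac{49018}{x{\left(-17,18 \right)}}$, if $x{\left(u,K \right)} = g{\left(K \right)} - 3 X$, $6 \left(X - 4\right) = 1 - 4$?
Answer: $\frac{4102415963}{627720} \approx 6535.4$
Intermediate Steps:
$X = \frac{7}{2}$ ($X = 4 + \frac{1 - 4}{6} = 4 + \frac{1}{6} \left(-3\right) = 4 - \frac{1}{2} = \frac{7}{2} \approx 3.5$)
$x{\left(u,K \right)} = - \frac{21}{2} + K$ ($x{\left(u,K \right)} = K - \frac{21}{2} = - \frac{21}{2} + K$)
$\frac{3389 + 9582}{-41848} + \frac{49018}{x{\left(-17,18 \right)}} = \frac{3389 + 9582}{-41848} + \frac{49018}{- \frac{21}{2} + 18} = 12971 \left(- \frac{1}{41848}\right) + \frac{49018}{\frac{15}{2}} = - \frac{12971}{41848} + 49018 \cdot \frac{2}{15} = - \frac{12971}{41848} + \frac{98036}{15} = \frac{4102415963}{627720}$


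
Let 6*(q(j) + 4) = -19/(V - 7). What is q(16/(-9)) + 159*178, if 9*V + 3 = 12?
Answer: 1018747/36 ≈ 28299.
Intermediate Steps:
V = 1 (V = -1/3 + (1/9)*12 = -1/3 + 4/3 = 1)
q(j) = -125/36 (q(j) = -4 + (-19/(1 - 7))/6 = -4 + (-19/(-6))/6 = -4 + (-19*(-1/6))/6 = -4 + (1/6)*(19/6) = -4 + 19/36 = -125/36)
q(16/(-9)) + 159*178 = -125/36 + 159*178 = -125/36 + 28302 = 1018747/36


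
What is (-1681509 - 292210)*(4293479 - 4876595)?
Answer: 1150907128404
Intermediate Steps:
(-1681509 - 292210)*(4293479 - 4876595) = -1973719*(-583116) = 1150907128404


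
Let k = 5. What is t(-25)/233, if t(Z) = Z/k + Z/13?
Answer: -90/3029 ≈ -0.029713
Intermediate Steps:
t(Z) = 18*Z/65 (t(Z) = Z/5 + Z/13 = 18*Z/65)
t(-25)/233 = ((18/65)*(-25))/233 = -90/13*1/233 = -90/3029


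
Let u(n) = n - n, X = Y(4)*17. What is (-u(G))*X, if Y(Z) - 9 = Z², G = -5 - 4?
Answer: 0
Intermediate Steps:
G = -9
Y(Z) = 9 + Z²
X = 425 (X = (9 + 4²)*17 = (9 + 16)*17 = 25*17 = 425)
u(n) = 0
(-u(G))*X = -1*0*425 = 0*425 = 0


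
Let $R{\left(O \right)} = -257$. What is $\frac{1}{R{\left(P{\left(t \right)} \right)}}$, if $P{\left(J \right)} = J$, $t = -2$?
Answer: $- \frac{1}{257} \approx -0.0038911$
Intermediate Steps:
$\frac{1}{R{\left(P{\left(t \right)} \right)}} = \frac{1}{-257} = - \frac{1}{257}$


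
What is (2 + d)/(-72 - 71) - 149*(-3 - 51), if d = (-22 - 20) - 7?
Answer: 1150625/143 ≈ 8046.3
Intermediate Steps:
d = -49 (d = -42 - 7 = -49)
(2 + d)/(-72 - 71) - 149*(-3 - 51) = (2 - 49)/(-72 - 71) - 149*(-3 - 51) = -47/(-143) - 149*(-54) = -47*(-1/143) + 8046 = 47/143 + 8046 = 1150625/143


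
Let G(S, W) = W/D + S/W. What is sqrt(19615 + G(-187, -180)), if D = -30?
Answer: sqrt(17659835)/30 ≈ 140.08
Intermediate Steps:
G(S, W) = -W/30 + S/W (G(S, W) = W/(-30) + S/W = W*(-1/30) + S/W = -W/30 + S/W)
sqrt(19615 + G(-187, -180)) = sqrt(19615 + (-1/30*(-180) - 187/(-180))) = sqrt(19615 + (6 - 187*(-1/180))) = sqrt(19615 + (6 + 187/180)) = sqrt(19615 + 1267/180) = sqrt(3531967/180) = sqrt(17659835)/30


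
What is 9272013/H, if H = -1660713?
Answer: -3090671/553571 ≈ -5.5832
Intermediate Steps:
9272013/H = 9272013/(-1660713) = 9272013*(-1/1660713) = -3090671/553571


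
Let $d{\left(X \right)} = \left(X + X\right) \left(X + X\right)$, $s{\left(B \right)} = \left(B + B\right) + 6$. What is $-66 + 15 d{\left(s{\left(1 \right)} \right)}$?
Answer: $3774$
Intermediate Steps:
$s{\left(B \right)} = 6 + 2 B$ ($s{\left(B \right)} = 2 B + 6 = 6 + 2 B$)
$d{\left(X \right)} = 4 X^{2}$ ($d{\left(X \right)} = 2 X 2 X = 4 X^{2}$)
$-66 + 15 d{\left(s{\left(1 \right)} \right)} = -66 + 15 \cdot 4 \left(6 + 2 \cdot 1\right)^{2} = -66 + 15 \cdot 4 \left(6 + 2\right)^{2} = -66 + 15 \cdot 4 \cdot 8^{2} = -66 + 15 \cdot 4 \cdot 64 = -66 + 15 \cdot 256 = -66 + 3840 = 3774$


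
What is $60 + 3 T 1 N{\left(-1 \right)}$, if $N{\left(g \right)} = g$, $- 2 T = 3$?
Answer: $\frac{129}{2} \approx 64.5$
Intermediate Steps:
$T = - \frac{3}{2}$ ($T = \left(- \frac{1}{2}\right) 3 = - \frac{3}{2} \approx -1.5$)
$60 + 3 T 1 N{\left(-1 \right)} = 60 + 3 \left(- \frac{3}{2}\right) 1 \left(-1\right) = 60 + \left(- \frac{9}{2}\right) 1 \left(-1\right) = 60 - - \frac{9}{2} = 60 + \frac{9}{2} = \frac{129}{2}$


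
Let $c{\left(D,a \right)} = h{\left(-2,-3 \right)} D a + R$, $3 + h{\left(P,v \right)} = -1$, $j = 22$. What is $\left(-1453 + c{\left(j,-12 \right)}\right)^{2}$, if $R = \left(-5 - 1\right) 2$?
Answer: $167281$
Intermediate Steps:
$R = -12$ ($R = \left(-6\right) 2 = -12$)
$h{\left(P,v \right)} = -4$ ($h{\left(P,v \right)} = -3 - 1 = -4$)
$c{\left(D,a \right)} = -12 - 4 D a$ ($c{\left(D,a \right)} = - 4 D a - 12 = -12 - 4 D a$)
$\left(-1453 + c{\left(j,-12 \right)}\right)^{2} = \left(-1453 - \left(12 + 88 \left(-12\right)\right)\right)^{2} = \left(-1453 + \left(-12 + 1056\right)\right)^{2} = \left(-1453 + 1044\right)^{2} = \left(-409\right)^{2} = 167281$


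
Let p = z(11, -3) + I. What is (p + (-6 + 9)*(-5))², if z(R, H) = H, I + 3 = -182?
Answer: 41209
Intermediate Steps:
I = -185 (I = -3 - 182 = -185)
p = -188 (p = -3 - 185 = -188)
(p + (-6 + 9)*(-5))² = (-188 + (-6 + 9)*(-5))² = (-188 + 3*(-5))² = (-188 - 15)² = (-203)² = 41209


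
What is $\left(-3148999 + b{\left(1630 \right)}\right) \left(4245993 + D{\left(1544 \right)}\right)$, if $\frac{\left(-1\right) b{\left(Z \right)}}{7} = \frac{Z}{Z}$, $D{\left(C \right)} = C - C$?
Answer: $-13370657432958$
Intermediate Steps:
$D{\left(C \right)} = 0$
$b{\left(Z \right)} = -7$ ($b{\left(Z \right)} = - 7 \frac{Z}{Z} = \left(-7\right) 1 = -7$)
$\left(-3148999 + b{\left(1630 \right)}\right) \left(4245993 + D{\left(1544 \right)}\right) = \left(-3148999 - 7\right) \left(4245993 + 0\right) = \left(-3149006\right) 4245993 = -13370657432958$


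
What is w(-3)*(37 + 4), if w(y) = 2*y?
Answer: -246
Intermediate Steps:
w(-3)*(37 + 4) = (2*(-3))*(37 + 4) = -6*41 = -246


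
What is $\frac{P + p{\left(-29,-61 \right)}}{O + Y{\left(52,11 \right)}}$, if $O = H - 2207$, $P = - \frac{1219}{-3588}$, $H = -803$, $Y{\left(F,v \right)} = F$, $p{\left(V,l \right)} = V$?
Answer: $\frac{263}{27144} \approx 0.0096891$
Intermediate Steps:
$P = \frac{53}{156}$ ($P = \left(-1219\right) \left(- \frac{1}{3588}\right) = \frac{53}{156} \approx 0.33974$)
$O = -3010$ ($O = -803 - 2207 = -3010$)
$\frac{P + p{\left(-29,-61 \right)}}{O + Y{\left(52,11 \right)}} = \frac{\frac{53}{156} - 29}{-3010 + 52} = - \frac{4471}{156 \left(-2958\right)} = \left(- \frac{4471}{156}\right) \left(- \frac{1}{2958}\right) = \frac{263}{27144}$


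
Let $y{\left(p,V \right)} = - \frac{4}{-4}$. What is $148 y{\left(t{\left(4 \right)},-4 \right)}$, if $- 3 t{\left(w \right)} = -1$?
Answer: $148$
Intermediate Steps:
$t{\left(w \right)} = \frac{1}{3}$ ($t{\left(w \right)} = \left(- \frac{1}{3}\right) \left(-1\right) = \frac{1}{3}$)
$y{\left(p,V \right)} = 1$ ($y{\left(p,V \right)} = \left(-4\right) \left(- \frac{1}{4}\right) = 1$)
$148 y{\left(t{\left(4 \right)},-4 \right)} = 148 \cdot 1 = 148$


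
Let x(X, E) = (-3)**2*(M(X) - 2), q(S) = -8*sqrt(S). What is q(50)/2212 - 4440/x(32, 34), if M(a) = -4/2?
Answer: 370/3 - 10*sqrt(2)/553 ≈ 123.31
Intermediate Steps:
M(a) = -2 (M(a) = -4*1/2 = -2)
x(X, E) = -36 (x(X, E) = (-3)**2*(-2 - 2) = 9*(-4) = -36)
q(50)/2212 - 4440/x(32, 34) = -40*sqrt(2)/2212 - 4440/(-36) = -40*sqrt(2)*(1/2212) - 4440*(-1/36) = -40*sqrt(2)*(1/2212) + 370/3 = -10*sqrt(2)/553 + 370/3 = 370/3 - 10*sqrt(2)/553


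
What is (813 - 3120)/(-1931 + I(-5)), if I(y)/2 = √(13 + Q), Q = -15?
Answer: 1484939/1242923 + 1538*I*√2/1242923 ≈ 1.1947 + 0.00175*I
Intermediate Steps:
I(y) = 2*I*√2 (I(y) = 2*√(13 - 15) = 2*√(-2) = 2*(I*√2) = 2*I*√2)
(813 - 3120)/(-1931 + I(-5)) = (813 - 3120)/(-1931 + 2*I*√2) = -2307/(-1931 + 2*I*√2)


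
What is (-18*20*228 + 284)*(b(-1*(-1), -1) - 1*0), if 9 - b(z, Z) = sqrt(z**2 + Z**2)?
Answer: -736164 + 81796*sqrt(2) ≈ -6.2049e+5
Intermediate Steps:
b(z, Z) = 9 - sqrt(Z**2 + z**2) (b(z, Z) = 9 - sqrt(z**2 + Z**2) = 9 - sqrt(Z**2 + z**2))
(-18*20*228 + 284)*(b(-1*(-1), -1) - 1*0) = (-18*20*228 + 284)*((9 - sqrt((-1)**2 + (-1*(-1))**2)) - 1*0) = (-360*228 + 284)*((9 - sqrt(1 + 1**2)) + 0) = (-82080 + 284)*((9 - sqrt(1 + 1)) + 0) = -81796*((9 - sqrt(2)) + 0) = -81796*(9 - sqrt(2)) = -736164 + 81796*sqrt(2)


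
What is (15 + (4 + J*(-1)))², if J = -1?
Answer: 400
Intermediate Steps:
(15 + (4 + J*(-1)))² = (15 + (4 - 1*(-1)))² = (15 + (4 + 1))² = (15 + 5)² = 20² = 400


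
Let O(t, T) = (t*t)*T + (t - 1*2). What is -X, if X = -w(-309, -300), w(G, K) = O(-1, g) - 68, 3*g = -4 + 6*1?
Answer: -211/3 ≈ -70.333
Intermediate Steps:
g = 2/3 (g = (-4 + 6*1)/3 = (-4 + 6)/3 = (1/3)*2 = 2/3 ≈ 0.66667)
O(t, T) = -2 + t + T*t**2 (O(t, T) = t**2*T + (t - 2) = T*t**2 + (-2 + t) = -2 + t + T*t**2)
w(G, K) = -211/3 (w(G, K) = (-2 - 1 + (2/3)*(-1)**2) - 68 = (-2 - 1 + (2/3)*1) - 68 = (-2 - 1 + 2/3) - 68 = -7/3 - 68 = -211/3)
X = 211/3 (X = -1*(-211/3) = 211/3 ≈ 70.333)
-X = -1*211/3 = -211/3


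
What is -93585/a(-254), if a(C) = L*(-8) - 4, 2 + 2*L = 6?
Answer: 18717/4 ≈ 4679.3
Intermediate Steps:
L = 2 (L = -1 + (½)*6 = -1 + 3 = 2)
a(C) = -20 (a(C) = 2*(-8) - 4 = -16 - 4 = -20)
-93585/a(-254) = -93585/(-20) = -93585*(-1/20) = 18717/4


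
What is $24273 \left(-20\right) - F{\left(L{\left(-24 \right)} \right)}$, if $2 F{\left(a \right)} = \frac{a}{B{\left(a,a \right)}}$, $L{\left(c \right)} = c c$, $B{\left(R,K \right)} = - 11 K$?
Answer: $- \frac{10680119}{22} \approx -4.8546 \cdot 10^{5}$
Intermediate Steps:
$L{\left(c \right)} = c^{2}$
$F{\left(a \right)} = - \frac{1}{22}$ ($F{\left(a \right)} = \frac{a \frac{1}{\left(-11\right) a}}{2} = \frac{a \left(- \frac{1}{11 a}\right)}{2} = \frac{1}{2} \left(- \frac{1}{11}\right) = - \frac{1}{22}$)
$24273 \left(-20\right) - F{\left(L{\left(-24 \right)} \right)} = 24273 \left(-20\right) - - \frac{1}{22} = -485460 + \frac{1}{22} = - \frac{10680119}{22}$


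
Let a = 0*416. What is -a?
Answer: 0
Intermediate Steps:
a = 0
-a = -1*0 = 0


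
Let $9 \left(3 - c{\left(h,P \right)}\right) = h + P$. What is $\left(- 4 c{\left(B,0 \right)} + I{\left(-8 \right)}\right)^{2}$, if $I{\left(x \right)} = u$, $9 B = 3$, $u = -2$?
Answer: $\frac{139876}{729} \approx 191.87$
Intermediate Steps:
$B = \frac{1}{3}$ ($B = \frac{1}{9} \cdot 3 = \frac{1}{3} \approx 0.33333$)
$c{\left(h,P \right)} = 3 - \frac{P}{9} - \frac{h}{9}$ ($c{\left(h,P \right)} = 3 - \frac{h + P}{9} = 3 - \frac{P + h}{9} = 3 - \left(\frac{P}{9} + \frac{h}{9}\right) = 3 - \frac{P}{9} - \frac{h}{9}$)
$I{\left(x \right)} = -2$
$\left(- 4 c{\left(B,0 \right)} + I{\left(-8 \right)}\right)^{2} = \left(- 4 \left(3 - 0 - \frac{1}{27}\right) - 2\right)^{2} = \left(- 4 \left(3 + 0 - \frac{1}{27}\right) - 2\right)^{2} = \left(\left(-4\right) \frac{80}{27} - 2\right)^{2} = \left(- \frac{320}{27} - 2\right)^{2} = \left(- \frac{374}{27}\right)^{2} = \frac{139876}{729}$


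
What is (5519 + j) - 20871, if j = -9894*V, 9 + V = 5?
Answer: 24224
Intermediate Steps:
V = -4 (V = -9 + 5 = -4)
j = 39576 (j = -9894*(-4) = 39576)
(5519 + j) - 20871 = (5519 + 39576) - 20871 = 45095 - 20871 = 24224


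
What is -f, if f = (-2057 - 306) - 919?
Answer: 3282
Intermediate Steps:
f = -3282 (f = -2363 - 919 = -3282)
-f = -1*(-3282) = 3282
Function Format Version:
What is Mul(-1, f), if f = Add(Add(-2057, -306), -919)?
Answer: 3282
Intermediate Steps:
f = -3282 (f = Add(-2363, -919) = -3282)
Mul(-1, f) = Mul(-1, -3282) = 3282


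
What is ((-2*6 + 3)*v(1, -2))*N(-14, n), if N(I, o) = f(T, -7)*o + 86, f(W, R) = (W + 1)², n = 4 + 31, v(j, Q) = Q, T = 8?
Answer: 52578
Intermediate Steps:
n = 35
f(W, R) = (1 + W)²
N(I, o) = 86 + 81*o (N(I, o) = (1 + 8)²*o + 86 = 9²*o + 86 = 81*o + 86 = 86 + 81*o)
((-2*6 + 3)*v(1, -2))*N(-14, n) = ((-2*6 + 3)*(-2))*(86 + 81*35) = ((-12 + 3)*(-2))*(86 + 2835) = -9*(-2)*2921 = 18*2921 = 52578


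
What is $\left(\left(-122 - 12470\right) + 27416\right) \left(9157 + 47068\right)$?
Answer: $833479400$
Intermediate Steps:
$\left(\left(-122 - 12470\right) + 27416\right) \left(9157 + 47068\right) = \left(-12592 + 27416\right) 56225 = 14824 \cdot 56225 = 833479400$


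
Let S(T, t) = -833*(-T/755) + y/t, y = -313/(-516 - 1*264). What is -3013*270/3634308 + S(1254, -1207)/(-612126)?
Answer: -2373110037022889/10495748556975240 ≈ -0.22610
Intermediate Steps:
y = 313/780 (y = -313/(-516 - 264) = -313/(-780) = -313*(-1/780) = 313/780 ≈ 0.40128)
S(T, t) = 313/(780*t) + 833*T/755 (S(T, t) = -833*(-T/755) + 313/(780*t) = -(-833)*T/755 + 313/(780*t) = 833*T/755 + 313/(780*t) = 313/(780*t) + 833*T/755)
-3013*270/3634308 + S(1254, -1207)/(-612126) = -3013*270/3634308 + ((1/117780)*(47263 + 129948*1254*(-1207))/(-1207))/(-612126) = -813510*1/3634308 + ((1/117780)*(-1/1207)*(47263 - 196686433944))*(-1/612126) = -15065/67302 + ((1/117780)*(-1/1207)*(-196686386681))*(-1/612126) = -15065/67302 + (196686386681/142160460)*(-1/612126) = -15065/67302 - 6344722151/2807100443160 = -2373110037022889/10495748556975240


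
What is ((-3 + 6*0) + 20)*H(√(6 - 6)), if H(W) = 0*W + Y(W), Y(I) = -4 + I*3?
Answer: -68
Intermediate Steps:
Y(I) = -4 + 3*I
H(W) = -4 + 3*W (H(W) = 0*W + (-4 + 3*W) = 0 + (-4 + 3*W) = -4 + 3*W)
((-3 + 6*0) + 20)*H(√(6 - 6)) = ((-3 + 6*0) + 20)*(-4 + 3*√(6 - 6)) = ((-3 + 0) + 20)*(-4 + 3*√0) = (-3 + 20)*(-4 + 3*0) = 17*(-4 + 0) = 17*(-4) = -68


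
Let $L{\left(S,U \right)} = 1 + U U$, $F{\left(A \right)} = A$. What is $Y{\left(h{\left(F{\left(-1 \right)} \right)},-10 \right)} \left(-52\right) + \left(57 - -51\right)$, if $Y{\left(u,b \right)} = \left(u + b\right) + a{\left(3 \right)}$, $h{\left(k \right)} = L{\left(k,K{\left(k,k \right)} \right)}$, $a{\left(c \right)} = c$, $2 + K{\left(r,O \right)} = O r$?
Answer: $368$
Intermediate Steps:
$K{\left(r,O \right)} = -2 + O r$
$L{\left(S,U \right)} = 1 + U^{2}$
$h{\left(k \right)} = 1 + \left(-2 + k^{2}\right)^{2}$ ($h{\left(k \right)} = 1 + \left(-2 + k k\right)^{2} = 1 + \left(-2 + k^{2}\right)^{2}$)
$Y{\left(u,b \right)} = 3 + b + u$ ($Y{\left(u,b \right)} = \left(u + b\right) + 3 = \left(b + u\right) + 3 = 3 + b + u$)
$Y{\left(h{\left(F{\left(-1 \right)} \right)},-10 \right)} \left(-52\right) + \left(57 - -51\right) = \left(3 - 10 + \left(1 + \left(-2 + \left(-1\right)^{2}\right)^{2}\right)\right) \left(-52\right) + \left(57 - -51\right) = \left(3 - 10 + \left(1 + \left(-2 + 1\right)^{2}\right)\right) \left(-52\right) + \left(57 + 51\right) = \left(3 - 10 + \left(1 + \left(-1\right)^{2}\right)\right) \left(-52\right) + 108 = \left(3 - 10 + \left(1 + 1\right)\right) \left(-52\right) + 108 = \left(3 - 10 + 2\right) \left(-52\right) + 108 = \left(-5\right) \left(-52\right) + 108 = 260 + 108 = 368$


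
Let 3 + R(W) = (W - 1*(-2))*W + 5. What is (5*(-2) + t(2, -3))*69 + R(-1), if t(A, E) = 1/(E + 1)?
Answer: -1447/2 ≈ -723.50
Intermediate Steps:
R(W) = 2 + W*(2 + W) (R(W) = -3 + ((W - 1*(-2))*W + 5) = -3 + ((W + 2)*W + 5) = -3 + ((2 + W)*W + 5) = -3 + (W*(2 + W) + 5) = -3 + (5 + W*(2 + W)) = 2 + W*(2 + W))
t(A, E) = 1/(1 + E)
(5*(-2) + t(2, -3))*69 + R(-1) = (5*(-2) + 1/(1 - 3))*69 + (2 + (-1)**2 + 2*(-1)) = (-10 + 1/(-2))*69 + (2 + 1 - 2) = (-10 - 1/2)*69 + 1 = -21/2*69 + 1 = -1449/2 + 1 = -1447/2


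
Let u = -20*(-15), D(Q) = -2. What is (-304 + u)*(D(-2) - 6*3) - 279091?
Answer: -279011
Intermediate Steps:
u = 300
(-304 + u)*(D(-2) - 6*3) - 279091 = (-304 + 300)*(-2 - 6*3) - 279091 = -4*(-2 - 18) - 279091 = -4*(-20) - 279091 = 80 - 279091 = -279011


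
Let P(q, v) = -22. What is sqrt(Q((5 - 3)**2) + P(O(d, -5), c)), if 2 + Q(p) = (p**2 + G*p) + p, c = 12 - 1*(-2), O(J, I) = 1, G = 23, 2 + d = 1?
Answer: 2*sqrt(22) ≈ 9.3808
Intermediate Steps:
d = -1 (d = -2 + 1 = -1)
c = 14 (c = 12 + 2 = 14)
Q(p) = -2 + p**2 + 24*p (Q(p) = -2 + ((p**2 + 23*p) + p) = -2 + (p**2 + 24*p) = -2 + p**2 + 24*p)
sqrt(Q((5 - 3)**2) + P(O(d, -5), c)) = sqrt((-2 + ((5 - 3)**2)**2 + 24*(5 - 3)**2) - 22) = sqrt((-2 + (2**2)**2 + 24*2**2) - 22) = sqrt((-2 + 4**2 + 24*4) - 22) = sqrt((-2 + 16 + 96) - 22) = sqrt(110 - 22) = sqrt(88) = 2*sqrt(22)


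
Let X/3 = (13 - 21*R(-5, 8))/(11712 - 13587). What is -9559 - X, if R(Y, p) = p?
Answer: -1194906/125 ≈ -9559.3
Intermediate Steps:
X = 31/125 (X = 3*((13 - 21*8)/(11712 - 13587)) = 3*((13 - 168)/(-1875)) = 3*(-155*(-1/1875)) = 3*(31/375) = 31/125 ≈ 0.24800)
-9559 - X = -9559 - 1*31/125 = -9559 - 31/125 = -1194906/125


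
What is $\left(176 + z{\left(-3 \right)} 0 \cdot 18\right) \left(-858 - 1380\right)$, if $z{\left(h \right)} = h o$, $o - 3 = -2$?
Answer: $-393888$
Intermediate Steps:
$o = 1$ ($o = 3 - 2 = 1$)
$z{\left(h \right)} = h$ ($z{\left(h \right)} = h 1 = h$)
$\left(176 + z{\left(-3 \right)} 0 \cdot 18\right) \left(-858 - 1380\right) = \left(176 + \left(-3\right) 0 \cdot 18\right) \left(-858 - 1380\right) = \left(176 + 0 \cdot 18\right) \left(-2238\right) = \left(176 + 0\right) \left(-2238\right) = 176 \left(-2238\right) = -393888$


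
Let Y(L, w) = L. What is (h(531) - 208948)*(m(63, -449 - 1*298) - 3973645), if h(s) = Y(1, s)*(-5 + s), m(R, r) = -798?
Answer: 828361358946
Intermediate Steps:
h(s) = -5 + s (h(s) = 1*(-5 + s) = -5 + s)
(h(531) - 208948)*(m(63, -449 - 1*298) - 3973645) = ((-5 + 531) - 208948)*(-798 - 3973645) = (526 - 208948)*(-3974443) = -208422*(-3974443) = 828361358946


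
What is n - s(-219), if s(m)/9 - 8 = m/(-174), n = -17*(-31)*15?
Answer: 453657/58 ≈ 7821.7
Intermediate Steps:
n = 7905 (n = 527*15 = 7905)
s(m) = 72 - 3*m/58 (s(m) = 72 + 9*(m/(-174)) = 72 + 9*(m*(-1/174)) = 72 + 9*(-m/174) = 72 - 3*m/58)
n - s(-219) = 7905 - (72 - 3/58*(-219)) = 7905 - (72 + 657/58) = 7905 - 1*4833/58 = 7905 - 4833/58 = 453657/58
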